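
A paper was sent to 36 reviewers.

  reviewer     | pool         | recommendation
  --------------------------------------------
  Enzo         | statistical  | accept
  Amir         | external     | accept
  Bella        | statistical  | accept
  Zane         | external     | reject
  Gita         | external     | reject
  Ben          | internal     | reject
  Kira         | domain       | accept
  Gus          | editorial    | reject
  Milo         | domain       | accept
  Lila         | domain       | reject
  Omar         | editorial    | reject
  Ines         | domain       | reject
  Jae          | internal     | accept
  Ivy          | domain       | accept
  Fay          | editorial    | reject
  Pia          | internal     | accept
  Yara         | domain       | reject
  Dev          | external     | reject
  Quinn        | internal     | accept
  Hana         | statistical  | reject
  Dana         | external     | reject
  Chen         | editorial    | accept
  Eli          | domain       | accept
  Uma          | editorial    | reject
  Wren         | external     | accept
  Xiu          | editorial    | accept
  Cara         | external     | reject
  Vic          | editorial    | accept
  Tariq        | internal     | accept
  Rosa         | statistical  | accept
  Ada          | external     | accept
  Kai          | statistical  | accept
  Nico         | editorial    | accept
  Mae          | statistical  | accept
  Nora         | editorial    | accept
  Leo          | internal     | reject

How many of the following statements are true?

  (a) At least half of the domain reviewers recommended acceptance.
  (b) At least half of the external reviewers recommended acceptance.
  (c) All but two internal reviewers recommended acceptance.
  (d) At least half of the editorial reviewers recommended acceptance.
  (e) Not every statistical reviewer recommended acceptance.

4

(a) domain: |A| = 7, |A ∩ B| = 4; needs |A ∩ B| ≥ |A ∖ B| — true.
(b) external: |A| = 8, |A ∩ B| = 3; needs |A ∩ B| ≥ |A ∖ B| — false.
(c) internal: |A| = 6, |A ∩ B| = 4; needs |A ∖ B| = 2 — true.
(d) editorial: |A| = 9, |A ∩ B| = 5; needs |A ∩ B| ≥ |A ∖ B| — true.
(e) statistical: |A| = 6, |A ∩ B| = 5; needs A ⊄ B (|A ∖ B| ≥ 1) — true.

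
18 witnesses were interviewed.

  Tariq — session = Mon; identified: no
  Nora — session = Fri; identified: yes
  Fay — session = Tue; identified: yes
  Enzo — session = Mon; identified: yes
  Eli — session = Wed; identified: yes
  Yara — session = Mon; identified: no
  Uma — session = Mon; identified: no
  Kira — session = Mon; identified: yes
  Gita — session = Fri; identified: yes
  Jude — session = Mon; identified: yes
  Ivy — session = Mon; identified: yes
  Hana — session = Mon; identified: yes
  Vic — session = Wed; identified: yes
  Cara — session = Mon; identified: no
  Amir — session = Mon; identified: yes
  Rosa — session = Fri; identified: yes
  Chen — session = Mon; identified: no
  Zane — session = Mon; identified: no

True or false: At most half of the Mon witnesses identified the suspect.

The determiner here denotes the relation: |A ∩ B| ≤ |A ∖ B|.
A (the restrictor) = {Tariq, Enzo, Yara, Uma, Kira, Jude, Ivy, Hana, Cara, Amir, Chen, Zane}, |A| = 12.
A ∩ B = {Enzo, Kira, Jude, Ivy, Hana, Amir}, so |A ∩ B| = 6.
A ∖ B = {Tariq, Yara, Uma, Cara, Chen, Zane}, so |A ∖ B| = 6.
6 = 6, so the statement is true.

True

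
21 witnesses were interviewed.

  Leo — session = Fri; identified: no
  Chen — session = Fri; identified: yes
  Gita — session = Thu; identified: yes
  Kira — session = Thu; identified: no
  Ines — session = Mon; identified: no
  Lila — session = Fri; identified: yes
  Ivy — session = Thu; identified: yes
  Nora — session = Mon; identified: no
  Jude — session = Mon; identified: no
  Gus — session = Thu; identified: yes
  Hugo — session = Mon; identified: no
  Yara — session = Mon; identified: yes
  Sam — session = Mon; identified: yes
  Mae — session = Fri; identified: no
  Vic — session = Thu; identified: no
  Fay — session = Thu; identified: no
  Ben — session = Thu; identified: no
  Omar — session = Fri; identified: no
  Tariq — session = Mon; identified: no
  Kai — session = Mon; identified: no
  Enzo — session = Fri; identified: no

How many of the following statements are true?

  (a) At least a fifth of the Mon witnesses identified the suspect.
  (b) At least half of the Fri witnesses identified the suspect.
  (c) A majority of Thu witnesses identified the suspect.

(a) Mon: |A| = 8, |A ∩ B| = 2; needs |A ∩ B| / |A| ≥ 1/5 — true.
(b) Fri: |A| = 6, |A ∩ B| = 2; needs |A ∩ B| ≥ |A ∖ B| — false.
(c) Thu: |A| = 7, |A ∩ B| = 3; needs |A ∩ B| > |A ∖ B| — false.

1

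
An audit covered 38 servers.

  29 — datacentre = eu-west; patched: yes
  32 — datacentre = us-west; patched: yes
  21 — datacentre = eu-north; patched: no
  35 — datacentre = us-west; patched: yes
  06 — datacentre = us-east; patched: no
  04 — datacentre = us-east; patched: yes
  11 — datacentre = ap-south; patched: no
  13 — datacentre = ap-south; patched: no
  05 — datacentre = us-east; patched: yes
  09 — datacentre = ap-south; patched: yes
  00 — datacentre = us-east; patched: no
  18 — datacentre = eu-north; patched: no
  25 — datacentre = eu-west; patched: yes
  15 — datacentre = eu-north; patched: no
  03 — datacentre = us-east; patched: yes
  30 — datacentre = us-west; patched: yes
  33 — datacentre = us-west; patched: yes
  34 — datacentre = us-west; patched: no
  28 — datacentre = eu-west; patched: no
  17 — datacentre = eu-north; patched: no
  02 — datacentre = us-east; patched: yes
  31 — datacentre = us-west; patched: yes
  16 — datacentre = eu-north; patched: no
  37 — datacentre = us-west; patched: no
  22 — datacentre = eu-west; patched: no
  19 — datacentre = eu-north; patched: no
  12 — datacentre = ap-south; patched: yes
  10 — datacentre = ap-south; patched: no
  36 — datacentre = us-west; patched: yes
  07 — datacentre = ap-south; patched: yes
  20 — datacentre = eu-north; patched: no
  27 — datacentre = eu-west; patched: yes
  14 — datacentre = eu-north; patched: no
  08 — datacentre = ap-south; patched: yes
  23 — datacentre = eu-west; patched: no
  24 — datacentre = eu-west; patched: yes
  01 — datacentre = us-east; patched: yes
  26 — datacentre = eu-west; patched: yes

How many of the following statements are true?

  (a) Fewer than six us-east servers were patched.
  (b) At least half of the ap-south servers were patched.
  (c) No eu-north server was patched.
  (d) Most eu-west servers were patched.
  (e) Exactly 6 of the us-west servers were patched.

(a) us-east: |A| = 7, |A ∩ B| = 5; needs |A ∩ B| < 6 — true.
(b) ap-south: |A| = 7, |A ∩ B| = 4; needs |A ∩ B| ≥ |A ∖ B| — true.
(c) eu-north: |A| = 8, |A ∩ B| = 0; needs A ∩ B = ∅ (|A ∩ B| = 0) — true.
(d) eu-west: |A| = 8, |A ∩ B| = 5; needs |A ∩ B| > |A ∖ B| — true.
(e) us-west: |A| = 8, |A ∩ B| = 6; needs |A ∩ B| = 6 — true.

5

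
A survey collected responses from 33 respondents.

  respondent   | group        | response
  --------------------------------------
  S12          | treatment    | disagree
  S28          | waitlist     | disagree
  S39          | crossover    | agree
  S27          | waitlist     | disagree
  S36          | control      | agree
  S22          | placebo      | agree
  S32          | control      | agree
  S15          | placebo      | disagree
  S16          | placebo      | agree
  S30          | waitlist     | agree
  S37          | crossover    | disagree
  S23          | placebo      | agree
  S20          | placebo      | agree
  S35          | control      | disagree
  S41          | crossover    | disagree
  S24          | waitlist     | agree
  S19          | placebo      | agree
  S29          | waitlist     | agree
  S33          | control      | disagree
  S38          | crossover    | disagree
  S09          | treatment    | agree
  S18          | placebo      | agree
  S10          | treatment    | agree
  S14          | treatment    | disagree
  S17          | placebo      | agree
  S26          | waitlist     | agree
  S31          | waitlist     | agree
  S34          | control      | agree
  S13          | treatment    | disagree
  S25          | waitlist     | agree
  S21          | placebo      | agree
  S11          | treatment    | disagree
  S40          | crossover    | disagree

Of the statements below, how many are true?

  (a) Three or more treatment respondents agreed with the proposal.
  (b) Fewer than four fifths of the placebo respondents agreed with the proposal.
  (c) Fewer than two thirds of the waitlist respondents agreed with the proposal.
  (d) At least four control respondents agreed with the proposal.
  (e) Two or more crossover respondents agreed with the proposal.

0

(a) treatment: |A| = 6, |A ∩ B| = 2; needs |A ∩ B| ≥ 3 — false.
(b) placebo: |A| = 9, |A ∩ B| = 8; needs |A ∩ B| / |A| < 4/5 — false.
(c) waitlist: |A| = 8, |A ∩ B| = 6; needs |A ∩ B| / |A| < 2/3 — false.
(d) control: |A| = 5, |A ∩ B| = 3; needs |A ∩ B| ≥ 4 — false.
(e) crossover: |A| = 5, |A ∩ B| = 1; needs |A ∩ B| ≥ 2 — false.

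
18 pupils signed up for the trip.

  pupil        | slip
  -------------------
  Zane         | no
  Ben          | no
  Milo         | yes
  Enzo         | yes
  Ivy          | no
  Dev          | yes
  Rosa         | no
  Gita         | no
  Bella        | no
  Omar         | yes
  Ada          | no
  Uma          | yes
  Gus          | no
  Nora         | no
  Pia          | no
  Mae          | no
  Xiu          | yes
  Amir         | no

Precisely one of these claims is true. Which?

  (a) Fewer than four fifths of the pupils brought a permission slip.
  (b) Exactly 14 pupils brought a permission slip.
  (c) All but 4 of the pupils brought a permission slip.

(a)

|A| = 18, |A ∩ B| = 6, |A ∖ B| = 12.
(a) requires |A ∩ B| / |A| < 4/5: true.
(b) requires |A ∩ B| = 14: false.
(c) requires |A ∖ B| = 4: false.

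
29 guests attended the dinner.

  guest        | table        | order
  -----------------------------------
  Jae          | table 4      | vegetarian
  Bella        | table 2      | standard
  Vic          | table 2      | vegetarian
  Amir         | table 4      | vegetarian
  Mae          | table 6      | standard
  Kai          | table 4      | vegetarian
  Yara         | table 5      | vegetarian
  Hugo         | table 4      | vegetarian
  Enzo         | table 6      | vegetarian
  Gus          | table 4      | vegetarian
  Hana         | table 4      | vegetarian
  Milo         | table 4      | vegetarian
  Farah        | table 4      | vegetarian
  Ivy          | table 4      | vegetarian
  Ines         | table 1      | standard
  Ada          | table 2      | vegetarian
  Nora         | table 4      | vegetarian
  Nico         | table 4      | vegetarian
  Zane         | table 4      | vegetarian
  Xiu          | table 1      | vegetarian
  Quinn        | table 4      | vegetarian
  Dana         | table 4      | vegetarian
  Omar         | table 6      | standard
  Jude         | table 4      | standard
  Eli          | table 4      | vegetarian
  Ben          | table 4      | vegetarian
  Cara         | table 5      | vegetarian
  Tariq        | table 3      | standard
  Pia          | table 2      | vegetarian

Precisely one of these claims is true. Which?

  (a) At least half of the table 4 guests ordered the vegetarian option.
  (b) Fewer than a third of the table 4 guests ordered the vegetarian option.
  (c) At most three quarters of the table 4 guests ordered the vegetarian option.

(a)

|A| = 17, |A ∩ B| = 16, |A ∖ B| = 1.
(a) requires |A ∩ B| ≥ |A ∖ B|: true.
(b) requires |A ∩ B| / |A| < 1/3: false.
(c) requires |A ∩ B| / |A| ≤ 3/4: false.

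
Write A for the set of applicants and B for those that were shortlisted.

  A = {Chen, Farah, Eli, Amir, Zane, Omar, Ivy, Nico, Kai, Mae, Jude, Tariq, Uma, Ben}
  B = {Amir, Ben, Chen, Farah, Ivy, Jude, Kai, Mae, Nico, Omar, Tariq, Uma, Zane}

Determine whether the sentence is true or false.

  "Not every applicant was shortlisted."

The determiner here denotes the relation: A ⊄ B (|A ∖ B| ≥ 1).
A (the restrictor) = {Chen, Farah, Eli, Amir, Zane, Omar, Ivy, Nico, Kai, Mae, Jude, Tariq, Uma, Ben}, |A| = 14.
A ∖ B = {Eli}, so |A ∖ B| = 1.
So the statement is true.

True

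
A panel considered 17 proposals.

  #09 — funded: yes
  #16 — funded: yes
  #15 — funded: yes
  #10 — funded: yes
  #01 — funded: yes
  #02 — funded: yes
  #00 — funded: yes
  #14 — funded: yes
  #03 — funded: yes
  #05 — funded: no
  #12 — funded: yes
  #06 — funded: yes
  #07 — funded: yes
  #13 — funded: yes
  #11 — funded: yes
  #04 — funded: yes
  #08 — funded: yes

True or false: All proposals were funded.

The determiner here denotes the relation: A ⊆ B, i.e. every element of A is in B (|A ∖ B| = 0).
|A| = 17, |A ∩ B| = 16, |A ∖ B| = 1.
So the statement is false.

False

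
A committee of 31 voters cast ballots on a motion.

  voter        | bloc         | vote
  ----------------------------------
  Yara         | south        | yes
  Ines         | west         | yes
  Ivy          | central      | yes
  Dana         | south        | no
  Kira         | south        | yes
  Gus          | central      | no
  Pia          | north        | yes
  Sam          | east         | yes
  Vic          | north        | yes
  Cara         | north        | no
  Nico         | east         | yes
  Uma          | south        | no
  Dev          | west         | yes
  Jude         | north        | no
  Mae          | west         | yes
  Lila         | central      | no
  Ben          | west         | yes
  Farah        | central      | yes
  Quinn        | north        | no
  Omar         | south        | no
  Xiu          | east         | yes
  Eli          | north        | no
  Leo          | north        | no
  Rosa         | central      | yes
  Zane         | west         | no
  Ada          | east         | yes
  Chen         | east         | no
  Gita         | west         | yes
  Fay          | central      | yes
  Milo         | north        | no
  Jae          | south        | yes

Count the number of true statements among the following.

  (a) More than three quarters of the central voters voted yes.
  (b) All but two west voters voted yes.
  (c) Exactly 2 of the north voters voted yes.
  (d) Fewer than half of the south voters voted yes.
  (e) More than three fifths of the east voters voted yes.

2

(a) central: |A| = 6, |A ∩ B| = 4; needs |A ∩ B| / |A| > 3/4 — false.
(b) west: |A| = 6, |A ∩ B| = 5; needs |A ∖ B| = 2 — false.
(c) north: |A| = 8, |A ∩ B| = 2; needs |A ∩ B| = 2 — true.
(d) south: |A| = 6, |A ∩ B| = 3; needs |A ∩ B| < |A ∖ B| — false.
(e) east: |A| = 5, |A ∩ B| = 4; needs |A ∩ B| / |A| > 3/5 — true.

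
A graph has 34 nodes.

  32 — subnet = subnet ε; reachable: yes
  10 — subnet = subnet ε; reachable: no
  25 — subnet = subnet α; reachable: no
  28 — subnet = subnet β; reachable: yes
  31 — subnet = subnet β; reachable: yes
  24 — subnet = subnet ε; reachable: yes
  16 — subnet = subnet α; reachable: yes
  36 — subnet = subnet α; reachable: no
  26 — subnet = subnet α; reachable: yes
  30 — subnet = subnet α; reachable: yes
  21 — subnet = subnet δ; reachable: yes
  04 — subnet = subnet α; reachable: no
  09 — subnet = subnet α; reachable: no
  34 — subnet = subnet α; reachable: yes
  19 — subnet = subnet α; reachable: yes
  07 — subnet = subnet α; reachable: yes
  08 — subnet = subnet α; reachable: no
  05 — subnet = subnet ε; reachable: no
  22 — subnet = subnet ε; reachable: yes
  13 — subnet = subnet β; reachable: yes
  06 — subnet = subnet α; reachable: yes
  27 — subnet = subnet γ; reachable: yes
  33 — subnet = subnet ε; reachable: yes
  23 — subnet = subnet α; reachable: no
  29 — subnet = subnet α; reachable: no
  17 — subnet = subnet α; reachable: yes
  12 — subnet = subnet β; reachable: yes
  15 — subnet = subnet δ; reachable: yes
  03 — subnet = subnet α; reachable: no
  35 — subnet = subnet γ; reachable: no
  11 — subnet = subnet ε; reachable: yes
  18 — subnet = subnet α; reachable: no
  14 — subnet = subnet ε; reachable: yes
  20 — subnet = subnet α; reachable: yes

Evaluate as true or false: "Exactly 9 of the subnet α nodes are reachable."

'Exactly 9 of the subnet α nodes are reachable' holds iff |A ∩ B| = 9.
|A| = 18, |A ∩ B| = 9, |A ∖ B| = 9.
|A ∩ B| = 9, so the statement is true.

True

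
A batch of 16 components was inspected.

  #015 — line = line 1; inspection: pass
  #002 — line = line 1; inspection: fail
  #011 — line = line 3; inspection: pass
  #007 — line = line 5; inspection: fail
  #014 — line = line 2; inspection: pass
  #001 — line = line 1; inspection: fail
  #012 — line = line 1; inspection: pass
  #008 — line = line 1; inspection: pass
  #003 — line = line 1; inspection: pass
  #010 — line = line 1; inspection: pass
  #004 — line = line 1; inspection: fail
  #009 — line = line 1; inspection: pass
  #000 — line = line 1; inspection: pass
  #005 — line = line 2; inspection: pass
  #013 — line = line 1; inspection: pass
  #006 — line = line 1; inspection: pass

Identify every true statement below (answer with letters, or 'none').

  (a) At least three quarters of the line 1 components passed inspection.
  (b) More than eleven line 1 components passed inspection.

(a)

|A| = 12, |A ∩ B| = 9, |A ∖ B| = 3.
(a) |A ∩ B| / |A| ≥ 3/4: holds.
(b) |A ∩ B| > 11: fails.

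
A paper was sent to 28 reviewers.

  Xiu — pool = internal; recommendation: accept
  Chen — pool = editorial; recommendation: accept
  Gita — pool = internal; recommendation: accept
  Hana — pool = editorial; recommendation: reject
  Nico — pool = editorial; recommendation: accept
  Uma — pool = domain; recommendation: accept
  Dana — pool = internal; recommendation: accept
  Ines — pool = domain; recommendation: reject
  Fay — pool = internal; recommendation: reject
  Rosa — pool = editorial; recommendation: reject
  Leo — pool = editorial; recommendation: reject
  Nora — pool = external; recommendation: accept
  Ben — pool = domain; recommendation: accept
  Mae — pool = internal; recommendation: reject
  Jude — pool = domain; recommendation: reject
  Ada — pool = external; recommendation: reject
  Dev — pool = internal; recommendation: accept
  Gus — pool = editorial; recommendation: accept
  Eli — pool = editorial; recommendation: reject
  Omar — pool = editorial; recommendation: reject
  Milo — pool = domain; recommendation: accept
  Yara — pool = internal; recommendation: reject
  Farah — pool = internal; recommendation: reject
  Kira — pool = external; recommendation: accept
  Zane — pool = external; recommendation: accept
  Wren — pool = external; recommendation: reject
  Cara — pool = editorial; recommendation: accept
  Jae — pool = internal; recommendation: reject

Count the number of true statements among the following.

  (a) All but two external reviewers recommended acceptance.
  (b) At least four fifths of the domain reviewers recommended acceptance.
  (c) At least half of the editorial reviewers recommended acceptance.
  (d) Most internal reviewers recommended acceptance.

1

(a) external: |A| = 5, |A ∩ B| = 3; needs |A ∖ B| = 2 — true.
(b) domain: |A| = 5, |A ∩ B| = 3; needs |A ∩ B| / |A| ≥ 4/5 — false.
(c) editorial: |A| = 9, |A ∩ B| = 4; needs |A ∩ B| ≥ |A ∖ B| — false.
(d) internal: |A| = 9, |A ∩ B| = 4; needs |A ∩ B| > |A ∖ B| — false.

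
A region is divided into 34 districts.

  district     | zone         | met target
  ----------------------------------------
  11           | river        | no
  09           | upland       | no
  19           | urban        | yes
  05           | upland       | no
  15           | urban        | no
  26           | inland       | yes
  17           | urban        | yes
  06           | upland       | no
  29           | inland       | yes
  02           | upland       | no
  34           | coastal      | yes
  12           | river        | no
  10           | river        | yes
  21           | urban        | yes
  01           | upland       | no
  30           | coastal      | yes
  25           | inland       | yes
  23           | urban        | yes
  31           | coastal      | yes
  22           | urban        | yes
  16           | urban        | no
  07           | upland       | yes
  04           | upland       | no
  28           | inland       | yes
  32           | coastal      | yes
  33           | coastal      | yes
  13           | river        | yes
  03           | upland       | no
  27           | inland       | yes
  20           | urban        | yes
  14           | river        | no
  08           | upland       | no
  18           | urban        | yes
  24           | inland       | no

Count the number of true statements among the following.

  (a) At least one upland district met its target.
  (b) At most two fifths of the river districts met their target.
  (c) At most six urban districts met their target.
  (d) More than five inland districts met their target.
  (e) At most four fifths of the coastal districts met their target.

2

(a) upland: |A| = 9, |A ∩ B| = 1; needs A ∩ B ≠ ∅ (|A ∩ B| ≥ 1) — true.
(b) river: |A| = 5, |A ∩ B| = 2; needs |A ∩ B| / |A| ≤ 2/5 — true.
(c) urban: |A| = 9, |A ∩ B| = 7; needs |A ∩ B| ≤ 6 — false.
(d) inland: |A| = 6, |A ∩ B| = 5; needs |A ∩ B| > 5 — false.
(e) coastal: |A| = 5, |A ∩ B| = 5; needs |A ∩ B| / |A| ≤ 4/5 — false.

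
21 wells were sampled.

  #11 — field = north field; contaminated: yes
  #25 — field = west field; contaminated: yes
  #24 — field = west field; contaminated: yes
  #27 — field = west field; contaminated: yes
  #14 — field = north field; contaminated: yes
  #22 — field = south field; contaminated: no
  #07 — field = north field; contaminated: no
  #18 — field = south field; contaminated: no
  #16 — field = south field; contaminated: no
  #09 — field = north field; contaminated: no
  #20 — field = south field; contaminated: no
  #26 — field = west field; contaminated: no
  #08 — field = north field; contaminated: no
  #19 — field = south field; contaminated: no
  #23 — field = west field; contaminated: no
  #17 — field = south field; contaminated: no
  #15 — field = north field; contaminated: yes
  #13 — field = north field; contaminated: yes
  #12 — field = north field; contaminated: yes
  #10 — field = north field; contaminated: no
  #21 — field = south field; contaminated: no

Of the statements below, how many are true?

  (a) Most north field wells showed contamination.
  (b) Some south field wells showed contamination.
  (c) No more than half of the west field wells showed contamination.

(a) north field: |A| = 9, |A ∩ B| = 5; needs |A ∩ B| > |A ∖ B| — true.
(b) south field: |A| = 7, |A ∩ B| = 0; needs A ∩ B ≠ ∅ (|A ∩ B| ≥ 1) — false.
(c) west field: |A| = 5, |A ∩ B| = 3; needs |A ∩ B| ≤ |A ∖ B| — false.

1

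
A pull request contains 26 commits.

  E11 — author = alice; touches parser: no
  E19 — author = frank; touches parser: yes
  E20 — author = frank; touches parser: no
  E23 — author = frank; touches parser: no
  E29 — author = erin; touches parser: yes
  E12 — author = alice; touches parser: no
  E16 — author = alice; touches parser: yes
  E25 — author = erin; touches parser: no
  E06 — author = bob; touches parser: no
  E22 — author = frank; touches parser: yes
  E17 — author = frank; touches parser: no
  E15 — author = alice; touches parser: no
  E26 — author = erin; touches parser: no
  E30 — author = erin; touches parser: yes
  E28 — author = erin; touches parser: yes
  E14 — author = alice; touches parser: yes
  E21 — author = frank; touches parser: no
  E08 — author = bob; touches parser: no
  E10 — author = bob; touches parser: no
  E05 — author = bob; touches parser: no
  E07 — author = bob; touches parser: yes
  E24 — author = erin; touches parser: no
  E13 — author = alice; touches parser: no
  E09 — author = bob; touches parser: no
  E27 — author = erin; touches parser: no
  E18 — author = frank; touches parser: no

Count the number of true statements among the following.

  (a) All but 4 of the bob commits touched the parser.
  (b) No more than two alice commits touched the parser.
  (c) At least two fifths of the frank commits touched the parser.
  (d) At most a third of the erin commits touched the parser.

1

(a) bob: |A| = 6, |A ∩ B| = 1; needs |A ∖ B| = 4 — false.
(b) alice: |A| = 6, |A ∩ B| = 2; needs |A ∩ B| ≤ 2 — true.
(c) frank: |A| = 7, |A ∩ B| = 2; needs |A ∩ B| / |A| ≥ 2/5 — false.
(d) erin: |A| = 7, |A ∩ B| = 3; needs |A ∩ B| / |A| ≤ 1/3 — false.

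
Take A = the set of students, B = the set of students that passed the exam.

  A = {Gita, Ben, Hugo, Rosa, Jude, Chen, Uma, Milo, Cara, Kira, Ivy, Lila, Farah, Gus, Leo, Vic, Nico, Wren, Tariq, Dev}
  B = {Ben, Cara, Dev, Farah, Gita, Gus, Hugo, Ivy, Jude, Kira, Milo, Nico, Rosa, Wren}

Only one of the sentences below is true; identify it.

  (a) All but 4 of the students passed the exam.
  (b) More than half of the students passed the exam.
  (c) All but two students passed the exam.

|A| = 20, |A ∩ B| = 14, |A ∖ B| = 6.
(a) requires |A ∖ B| = 4: false.
(b) requires |A ∩ B| > |A ∖ B|: true.
(c) requires |A ∖ B| = 2: false.

(b)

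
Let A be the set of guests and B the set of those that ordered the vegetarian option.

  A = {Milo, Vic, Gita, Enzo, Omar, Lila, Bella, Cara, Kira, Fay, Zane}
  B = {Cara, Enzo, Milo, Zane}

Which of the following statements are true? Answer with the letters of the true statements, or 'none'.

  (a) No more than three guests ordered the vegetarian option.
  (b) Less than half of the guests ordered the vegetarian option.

(b)

|A| = 11, |A ∩ B| = 4, |A ∖ B| = 7.
(a) |A ∩ B| ≤ 3: fails.
(b) |A ∩ B| < |A ∖ B|: holds.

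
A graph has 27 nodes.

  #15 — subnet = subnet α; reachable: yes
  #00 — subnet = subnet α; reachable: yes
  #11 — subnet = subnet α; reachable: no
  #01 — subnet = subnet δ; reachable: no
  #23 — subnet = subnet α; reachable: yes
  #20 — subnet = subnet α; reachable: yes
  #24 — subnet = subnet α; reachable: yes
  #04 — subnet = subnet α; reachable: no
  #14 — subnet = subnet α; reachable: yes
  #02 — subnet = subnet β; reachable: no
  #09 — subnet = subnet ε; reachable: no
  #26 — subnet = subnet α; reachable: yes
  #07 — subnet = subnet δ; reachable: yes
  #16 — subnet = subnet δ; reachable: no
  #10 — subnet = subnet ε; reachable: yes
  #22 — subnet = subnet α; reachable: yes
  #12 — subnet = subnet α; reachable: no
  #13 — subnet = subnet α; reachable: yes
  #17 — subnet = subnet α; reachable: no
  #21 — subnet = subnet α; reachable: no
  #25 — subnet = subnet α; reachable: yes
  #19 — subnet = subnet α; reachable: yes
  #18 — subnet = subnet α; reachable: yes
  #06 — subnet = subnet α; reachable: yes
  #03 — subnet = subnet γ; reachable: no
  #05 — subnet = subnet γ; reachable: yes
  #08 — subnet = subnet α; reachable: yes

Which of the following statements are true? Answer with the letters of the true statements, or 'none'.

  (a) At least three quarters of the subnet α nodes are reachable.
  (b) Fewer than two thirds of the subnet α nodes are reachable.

|A| = 19, |A ∩ B| = 14, |A ∖ B| = 5.
(a) |A ∩ B| / |A| ≥ 3/4: fails.
(b) |A ∩ B| / |A| < 2/3: fails.

none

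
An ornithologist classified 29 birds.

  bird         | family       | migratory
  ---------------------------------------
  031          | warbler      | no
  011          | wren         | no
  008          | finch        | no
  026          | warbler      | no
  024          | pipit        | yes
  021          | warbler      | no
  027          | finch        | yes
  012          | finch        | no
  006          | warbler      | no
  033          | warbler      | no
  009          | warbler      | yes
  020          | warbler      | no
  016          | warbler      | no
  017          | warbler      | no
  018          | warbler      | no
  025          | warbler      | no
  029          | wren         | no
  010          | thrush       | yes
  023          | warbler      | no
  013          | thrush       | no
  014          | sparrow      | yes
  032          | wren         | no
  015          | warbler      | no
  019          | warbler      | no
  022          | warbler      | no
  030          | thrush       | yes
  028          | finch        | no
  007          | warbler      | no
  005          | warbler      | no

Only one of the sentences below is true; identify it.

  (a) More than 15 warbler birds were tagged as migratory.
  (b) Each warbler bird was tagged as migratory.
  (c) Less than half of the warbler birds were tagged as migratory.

(c)

|A| = 17, |A ∩ B| = 1, |A ∖ B| = 16.
(a) requires |A ∩ B| > 15: false.
(b) requires A ⊆ B, i.e. every element of A is in B (|A ∖ B| = 0): false.
(c) requires |A ∩ B| < |A ∖ B|: true.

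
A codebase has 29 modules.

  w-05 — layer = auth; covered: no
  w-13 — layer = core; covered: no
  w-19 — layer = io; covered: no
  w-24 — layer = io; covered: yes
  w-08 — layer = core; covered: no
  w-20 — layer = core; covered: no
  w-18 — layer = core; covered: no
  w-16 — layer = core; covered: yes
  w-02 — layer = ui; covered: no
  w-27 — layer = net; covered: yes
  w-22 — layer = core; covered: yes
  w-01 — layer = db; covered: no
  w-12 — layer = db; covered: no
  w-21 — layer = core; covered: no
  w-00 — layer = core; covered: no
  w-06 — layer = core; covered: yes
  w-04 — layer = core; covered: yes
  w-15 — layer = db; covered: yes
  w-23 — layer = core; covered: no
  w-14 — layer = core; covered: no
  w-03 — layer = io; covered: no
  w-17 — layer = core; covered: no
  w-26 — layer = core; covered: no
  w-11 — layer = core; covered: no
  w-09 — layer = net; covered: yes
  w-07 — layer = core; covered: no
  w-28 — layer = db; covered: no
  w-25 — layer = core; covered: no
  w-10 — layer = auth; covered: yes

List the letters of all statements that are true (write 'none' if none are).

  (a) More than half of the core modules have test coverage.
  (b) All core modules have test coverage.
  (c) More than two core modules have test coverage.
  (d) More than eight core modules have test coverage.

(c)

|A| = 17, |A ∩ B| = 4, |A ∖ B| = 13.
(a) |A ∩ B| > |A ∖ B|: fails.
(b) A ⊆ B, i.e. every element of A is in B (|A ∖ B| = 0): fails.
(c) |A ∩ B| > 2: holds.
(d) |A ∩ B| > 8: fails.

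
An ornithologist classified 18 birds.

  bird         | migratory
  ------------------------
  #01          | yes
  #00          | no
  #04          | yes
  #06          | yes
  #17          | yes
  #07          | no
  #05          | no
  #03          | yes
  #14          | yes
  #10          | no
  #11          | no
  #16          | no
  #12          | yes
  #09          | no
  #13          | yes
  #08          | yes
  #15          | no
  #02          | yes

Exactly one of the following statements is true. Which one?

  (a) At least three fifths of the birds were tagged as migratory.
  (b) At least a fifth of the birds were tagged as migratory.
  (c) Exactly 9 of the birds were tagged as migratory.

|A| = 18, |A ∩ B| = 10, |A ∖ B| = 8.
(a) requires |A ∩ B| / |A| ≥ 3/5: false.
(b) requires |A ∩ B| / |A| ≥ 1/5: true.
(c) requires |A ∩ B| = 9: false.

(b)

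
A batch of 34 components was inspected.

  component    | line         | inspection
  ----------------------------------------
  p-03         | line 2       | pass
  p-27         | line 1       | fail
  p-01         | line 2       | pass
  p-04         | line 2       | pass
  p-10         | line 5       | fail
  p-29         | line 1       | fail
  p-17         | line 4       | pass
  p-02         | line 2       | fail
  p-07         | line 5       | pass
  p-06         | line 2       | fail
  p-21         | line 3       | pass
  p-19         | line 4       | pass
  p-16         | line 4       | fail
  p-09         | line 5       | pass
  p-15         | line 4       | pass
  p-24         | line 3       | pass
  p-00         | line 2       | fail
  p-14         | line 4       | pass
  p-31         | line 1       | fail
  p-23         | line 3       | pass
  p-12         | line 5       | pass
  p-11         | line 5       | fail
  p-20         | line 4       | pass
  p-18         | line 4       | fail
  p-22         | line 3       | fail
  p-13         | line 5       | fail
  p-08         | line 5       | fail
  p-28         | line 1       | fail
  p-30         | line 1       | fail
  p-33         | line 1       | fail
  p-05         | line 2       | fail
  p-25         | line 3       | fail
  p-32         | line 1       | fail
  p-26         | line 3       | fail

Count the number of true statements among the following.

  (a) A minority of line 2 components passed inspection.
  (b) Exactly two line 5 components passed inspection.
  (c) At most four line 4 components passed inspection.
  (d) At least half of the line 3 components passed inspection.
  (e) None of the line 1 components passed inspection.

3

(a) line 2: |A| = 7, |A ∩ B| = 3; needs |A ∩ B| < |A ∖ B| — true.
(b) line 5: |A| = 7, |A ∩ B| = 3; needs |A ∩ B| = 2 — false.
(c) line 4: |A| = 7, |A ∩ B| = 5; needs |A ∩ B| ≤ 4 — false.
(d) line 3: |A| = 6, |A ∩ B| = 3; needs |A ∩ B| ≥ |A ∖ B| — true.
(e) line 1: |A| = 7, |A ∩ B| = 0; needs A ∩ B = ∅ (|A ∩ B| = 0) — true.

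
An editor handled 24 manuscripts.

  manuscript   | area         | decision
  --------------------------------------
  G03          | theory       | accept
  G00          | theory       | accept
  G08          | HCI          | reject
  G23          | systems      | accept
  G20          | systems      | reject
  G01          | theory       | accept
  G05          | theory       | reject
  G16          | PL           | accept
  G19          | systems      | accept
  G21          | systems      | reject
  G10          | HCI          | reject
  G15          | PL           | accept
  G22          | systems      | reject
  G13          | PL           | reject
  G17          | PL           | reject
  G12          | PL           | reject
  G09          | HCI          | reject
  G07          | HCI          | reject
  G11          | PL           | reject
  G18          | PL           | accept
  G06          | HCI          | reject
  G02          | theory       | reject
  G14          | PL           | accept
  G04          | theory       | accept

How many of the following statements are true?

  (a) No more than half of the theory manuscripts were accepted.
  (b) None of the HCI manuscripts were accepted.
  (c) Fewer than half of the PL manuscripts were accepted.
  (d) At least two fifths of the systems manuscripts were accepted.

2

(a) theory: |A| = 6, |A ∩ B| = 4; needs |A ∩ B| ≤ |A ∖ B| — false.
(b) HCI: |A| = 5, |A ∩ B| = 0; needs A ∩ B = ∅ (|A ∩ B| = 0) — true.
(c) PL: |A| = 8, |A ∩ B| = 4; needs |A ∩ B| < |A ∖ B| — false.
(d) systems: |A| = 5, |A ∩ B| = 2; needs |A ∩ B| / |A| ≥ 2/5 — true.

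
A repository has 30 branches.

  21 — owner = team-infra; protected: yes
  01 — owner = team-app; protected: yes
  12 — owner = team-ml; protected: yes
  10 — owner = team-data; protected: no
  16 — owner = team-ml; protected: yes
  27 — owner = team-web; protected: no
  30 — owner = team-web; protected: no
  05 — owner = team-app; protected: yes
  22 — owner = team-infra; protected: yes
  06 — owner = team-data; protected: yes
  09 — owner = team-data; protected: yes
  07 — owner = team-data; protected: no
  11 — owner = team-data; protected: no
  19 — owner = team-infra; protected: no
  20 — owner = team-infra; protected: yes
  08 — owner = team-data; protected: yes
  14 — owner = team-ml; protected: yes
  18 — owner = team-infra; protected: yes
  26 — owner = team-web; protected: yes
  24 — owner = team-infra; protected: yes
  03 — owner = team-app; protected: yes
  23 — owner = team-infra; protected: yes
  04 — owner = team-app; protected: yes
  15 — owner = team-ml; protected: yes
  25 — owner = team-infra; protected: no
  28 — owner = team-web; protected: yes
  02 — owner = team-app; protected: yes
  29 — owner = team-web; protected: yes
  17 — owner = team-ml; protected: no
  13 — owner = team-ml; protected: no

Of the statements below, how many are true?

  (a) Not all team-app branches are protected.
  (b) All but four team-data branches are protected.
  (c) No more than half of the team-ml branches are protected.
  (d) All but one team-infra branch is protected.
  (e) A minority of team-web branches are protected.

0

(a) team-app: |A| = 5, |A ∩ B| = 5; needs A ⊄ B (|A ∖ B| ≥ 1) — false.
(b) team-data: |A| = 6, |A ∩ B| = 3; needs |A ∖ B| = 4 — false.
(c) team-ml: |A| = 6, |A ∩ B| = 4; needs |A ∩ B| ≤ |A ∖ B| — false.
(d) team-infra: |A| = 8, |A ∩ B| = 6; needs |A ∖ B| = 1 — false.
(e) team-web: |A| = 5, |A ∩ B| = 3; needs |A ∩ B| < |A ∖ B| — false.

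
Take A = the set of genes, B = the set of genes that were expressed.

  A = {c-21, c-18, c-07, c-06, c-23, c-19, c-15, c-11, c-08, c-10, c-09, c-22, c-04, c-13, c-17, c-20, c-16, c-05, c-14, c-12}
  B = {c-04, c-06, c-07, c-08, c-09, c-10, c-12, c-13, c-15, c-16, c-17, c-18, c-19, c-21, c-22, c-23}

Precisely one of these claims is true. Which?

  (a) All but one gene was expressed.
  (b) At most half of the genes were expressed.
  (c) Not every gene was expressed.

(c)

|A| = 20, |A ∩ B| = 16, |A ∖ B| = 4.
(a) requires |A ∖ B| = 1: false.
(b) requires |A ∩ B| ≤ |A ∖ B|: false.
(c) requires A ⊄ B (|A ∖ B| ≥ 1): true.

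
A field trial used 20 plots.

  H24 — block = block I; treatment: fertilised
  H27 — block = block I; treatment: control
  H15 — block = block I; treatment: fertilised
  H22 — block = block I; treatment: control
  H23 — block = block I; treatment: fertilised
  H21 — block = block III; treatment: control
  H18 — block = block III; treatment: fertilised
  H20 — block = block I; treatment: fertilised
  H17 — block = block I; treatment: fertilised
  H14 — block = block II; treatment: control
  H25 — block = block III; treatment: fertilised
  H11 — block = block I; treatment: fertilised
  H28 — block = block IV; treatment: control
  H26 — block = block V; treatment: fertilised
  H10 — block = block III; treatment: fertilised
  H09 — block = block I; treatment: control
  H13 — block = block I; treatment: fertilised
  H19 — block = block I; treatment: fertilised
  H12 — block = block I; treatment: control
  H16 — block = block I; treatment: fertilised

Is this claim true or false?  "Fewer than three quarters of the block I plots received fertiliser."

The determiner here denotes the relation: |A ∩ B| / |A| < 3/4.
A (the restrictor) = {H24, H27, H15, H22, H23, H20, H17, H11, H09, H13, H19, H12, H16}, |A| = 13.
A ∩ B = {H24, H15, H23, H20, H17, H11, H13, H19, H16}, so |A ∩ B| = 9.
A ∖ B = {H27, H22, H09, H12}, so |A ∖ B| = 4.
|A ∩ B|/|A| = 9/13, so the statement is true.

True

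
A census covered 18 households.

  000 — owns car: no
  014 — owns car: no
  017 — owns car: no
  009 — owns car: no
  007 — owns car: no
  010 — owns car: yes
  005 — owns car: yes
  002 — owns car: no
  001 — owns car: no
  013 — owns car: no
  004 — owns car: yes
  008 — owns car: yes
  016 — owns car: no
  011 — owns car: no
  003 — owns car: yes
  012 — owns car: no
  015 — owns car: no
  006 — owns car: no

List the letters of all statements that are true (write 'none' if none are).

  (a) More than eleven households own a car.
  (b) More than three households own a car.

|A| = 18, |A ∩ B| = 5, |A ∖ B| = 13.
(a) |A ∩ B| > 11: fails.
(b) |A ∩ B| > 3: holds.

(b)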